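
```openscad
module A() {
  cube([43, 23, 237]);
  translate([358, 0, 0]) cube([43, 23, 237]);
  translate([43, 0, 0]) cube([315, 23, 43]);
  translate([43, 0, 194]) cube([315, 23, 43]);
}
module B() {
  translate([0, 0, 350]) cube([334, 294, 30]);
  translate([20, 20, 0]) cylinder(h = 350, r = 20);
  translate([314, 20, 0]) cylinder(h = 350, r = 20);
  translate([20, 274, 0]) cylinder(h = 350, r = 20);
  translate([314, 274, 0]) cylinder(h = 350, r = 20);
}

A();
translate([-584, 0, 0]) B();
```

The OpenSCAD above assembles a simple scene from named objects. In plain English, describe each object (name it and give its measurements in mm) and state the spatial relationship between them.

A is a rectangular picture frame lying in the x–z plane (depth along y). The opening is 315 mm wide (x) by 151 mm tall (z), surrounded by a border 43 mm wide on all four sides. The frame is 23 mm deep and is made of two full-height vertical stiles with two horizontal rails fitted between them.

B is a four-legged stool. The seat is 334×294 mm, 30 mm thick, top at z = 380 mm. It stands on four round legs, each 40 mm in diameter, from z = 0 to the seat underside, each leg's axis is inset half a diameter from the nearest pair of seat edges (so the leg's bounding box is flush with the corner).

The stool is on the floor beside the picture frame on its −x side.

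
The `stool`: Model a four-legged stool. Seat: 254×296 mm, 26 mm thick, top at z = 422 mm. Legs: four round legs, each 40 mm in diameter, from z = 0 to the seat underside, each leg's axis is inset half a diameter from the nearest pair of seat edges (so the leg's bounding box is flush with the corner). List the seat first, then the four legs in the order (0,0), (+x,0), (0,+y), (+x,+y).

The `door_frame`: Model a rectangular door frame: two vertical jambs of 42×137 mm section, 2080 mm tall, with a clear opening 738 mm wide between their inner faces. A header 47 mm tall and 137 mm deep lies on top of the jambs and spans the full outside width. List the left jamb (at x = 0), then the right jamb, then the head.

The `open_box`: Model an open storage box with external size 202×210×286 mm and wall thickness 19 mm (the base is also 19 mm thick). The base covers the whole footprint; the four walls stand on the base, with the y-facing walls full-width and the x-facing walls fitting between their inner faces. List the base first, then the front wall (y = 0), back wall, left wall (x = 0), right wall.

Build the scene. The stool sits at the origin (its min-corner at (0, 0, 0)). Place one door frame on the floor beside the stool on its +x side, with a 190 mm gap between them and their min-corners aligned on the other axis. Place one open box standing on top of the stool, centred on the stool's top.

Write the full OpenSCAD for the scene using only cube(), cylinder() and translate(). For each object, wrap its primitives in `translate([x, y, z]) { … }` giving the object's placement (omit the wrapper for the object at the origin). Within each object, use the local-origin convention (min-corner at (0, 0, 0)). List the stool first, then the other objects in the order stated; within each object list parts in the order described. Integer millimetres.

translate([0, 0, 396]) cube([254, 296, 26]);
translate([20, 20, 0]) cylinder(h = 396, r = 20);
translate([234, 20, 0]) cylinder(h = 396, r = 20);
translate([20, 276, 0]) cylinder(h = 396, r = 20);
translate([234, 276, 0]) cylinder(h = 396, r = 20);
translate([444, 0, 0]) {
  cube([42, 137, 2080]);
  translate([780, 0, 0]) cube([42, 137, 2080]);
  translate([0, 0, 2080]) cube([822, 137, 47]);
}
translate([26, 43, 422]) {
  cube([202, 210, 19]);
  translate([0, 0, 19]) cube([202, 19, 267]);
  translate([0, 191, 19]) cube([202, 19, 267]);
  translate([0, 19, 19]) cube([19, 172, 267]);
  translate([183, 19, 19]) cube([19, 172, 267]);
}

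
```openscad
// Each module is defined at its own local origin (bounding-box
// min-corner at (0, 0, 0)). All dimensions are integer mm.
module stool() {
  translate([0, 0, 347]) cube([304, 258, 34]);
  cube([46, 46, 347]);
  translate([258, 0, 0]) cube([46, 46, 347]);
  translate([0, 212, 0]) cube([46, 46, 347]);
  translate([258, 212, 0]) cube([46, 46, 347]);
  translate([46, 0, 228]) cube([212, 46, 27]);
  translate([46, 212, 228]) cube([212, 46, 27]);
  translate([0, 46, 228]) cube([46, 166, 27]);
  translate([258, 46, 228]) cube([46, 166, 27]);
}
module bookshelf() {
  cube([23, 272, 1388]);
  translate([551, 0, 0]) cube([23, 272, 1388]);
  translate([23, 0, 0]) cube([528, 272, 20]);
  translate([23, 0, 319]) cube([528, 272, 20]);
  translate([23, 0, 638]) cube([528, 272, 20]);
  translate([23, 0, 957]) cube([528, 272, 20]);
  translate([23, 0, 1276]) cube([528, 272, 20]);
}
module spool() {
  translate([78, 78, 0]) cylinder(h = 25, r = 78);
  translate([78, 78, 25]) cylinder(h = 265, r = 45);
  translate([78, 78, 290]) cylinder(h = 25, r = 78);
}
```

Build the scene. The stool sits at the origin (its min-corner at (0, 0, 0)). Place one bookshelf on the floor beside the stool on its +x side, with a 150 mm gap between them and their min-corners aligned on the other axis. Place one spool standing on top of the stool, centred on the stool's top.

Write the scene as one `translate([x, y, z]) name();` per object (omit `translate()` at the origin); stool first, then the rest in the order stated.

stool();
translate([454, 0, 0]) bookshelf();
translate([74, 51, 381]) spool();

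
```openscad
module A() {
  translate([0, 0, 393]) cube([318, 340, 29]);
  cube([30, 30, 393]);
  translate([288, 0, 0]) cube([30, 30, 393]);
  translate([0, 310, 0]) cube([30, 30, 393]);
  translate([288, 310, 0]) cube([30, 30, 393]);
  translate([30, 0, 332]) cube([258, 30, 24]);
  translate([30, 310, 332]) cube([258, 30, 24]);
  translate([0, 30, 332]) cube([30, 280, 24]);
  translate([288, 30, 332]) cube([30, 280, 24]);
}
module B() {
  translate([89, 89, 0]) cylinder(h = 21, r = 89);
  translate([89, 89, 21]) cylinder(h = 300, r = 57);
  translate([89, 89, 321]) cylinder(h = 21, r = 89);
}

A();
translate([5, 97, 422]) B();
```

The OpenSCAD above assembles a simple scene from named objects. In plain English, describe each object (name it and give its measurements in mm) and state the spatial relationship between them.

A is a simple wooden stool: a rectangular seat 318 mm (x) by 340 mm (y), 29 mm thick, top face at z = 422 mm, on four square legs, each 30×30 mm in cross-section. The legs rest on z = 0, each flush with a corner of the seat. Four stretchers, 30 mm wide and 24 mm tall, connect adjacent legs with their undersides at z = 332 mm, each running between the inner faces of the legs it joins and aligned with the legs' outer faces on the other axis.

B is a spool: two coaxial disc flanges of radius 89 mm and thickness 21 mm, joined by a core cylinder of radius 57 mm and height 300 mm. The lower flange rests on z = 0 and the three cylinders share a vertical axis.

The spool is on top of the stool.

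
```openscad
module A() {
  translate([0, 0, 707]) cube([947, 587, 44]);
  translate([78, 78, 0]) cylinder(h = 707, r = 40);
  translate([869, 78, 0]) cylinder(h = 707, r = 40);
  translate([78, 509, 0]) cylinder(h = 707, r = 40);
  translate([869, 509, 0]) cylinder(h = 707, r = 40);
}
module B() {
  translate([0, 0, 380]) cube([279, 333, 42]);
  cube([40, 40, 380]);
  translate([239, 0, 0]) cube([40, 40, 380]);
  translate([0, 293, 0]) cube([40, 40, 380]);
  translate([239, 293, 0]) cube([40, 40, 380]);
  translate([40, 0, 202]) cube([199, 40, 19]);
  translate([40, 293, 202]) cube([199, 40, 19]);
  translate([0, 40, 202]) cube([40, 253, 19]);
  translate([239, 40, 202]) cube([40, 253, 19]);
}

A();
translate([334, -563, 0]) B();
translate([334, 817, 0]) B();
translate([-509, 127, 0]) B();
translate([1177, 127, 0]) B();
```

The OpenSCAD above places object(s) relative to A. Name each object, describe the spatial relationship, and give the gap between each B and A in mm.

Each stool's nearest face is 230 mm from the table's bounding box.

A is a table. B is a stool. Four stools sit around the table at the −y, +y, −x, +x sides. The gap between each stool and the table is 230 mm.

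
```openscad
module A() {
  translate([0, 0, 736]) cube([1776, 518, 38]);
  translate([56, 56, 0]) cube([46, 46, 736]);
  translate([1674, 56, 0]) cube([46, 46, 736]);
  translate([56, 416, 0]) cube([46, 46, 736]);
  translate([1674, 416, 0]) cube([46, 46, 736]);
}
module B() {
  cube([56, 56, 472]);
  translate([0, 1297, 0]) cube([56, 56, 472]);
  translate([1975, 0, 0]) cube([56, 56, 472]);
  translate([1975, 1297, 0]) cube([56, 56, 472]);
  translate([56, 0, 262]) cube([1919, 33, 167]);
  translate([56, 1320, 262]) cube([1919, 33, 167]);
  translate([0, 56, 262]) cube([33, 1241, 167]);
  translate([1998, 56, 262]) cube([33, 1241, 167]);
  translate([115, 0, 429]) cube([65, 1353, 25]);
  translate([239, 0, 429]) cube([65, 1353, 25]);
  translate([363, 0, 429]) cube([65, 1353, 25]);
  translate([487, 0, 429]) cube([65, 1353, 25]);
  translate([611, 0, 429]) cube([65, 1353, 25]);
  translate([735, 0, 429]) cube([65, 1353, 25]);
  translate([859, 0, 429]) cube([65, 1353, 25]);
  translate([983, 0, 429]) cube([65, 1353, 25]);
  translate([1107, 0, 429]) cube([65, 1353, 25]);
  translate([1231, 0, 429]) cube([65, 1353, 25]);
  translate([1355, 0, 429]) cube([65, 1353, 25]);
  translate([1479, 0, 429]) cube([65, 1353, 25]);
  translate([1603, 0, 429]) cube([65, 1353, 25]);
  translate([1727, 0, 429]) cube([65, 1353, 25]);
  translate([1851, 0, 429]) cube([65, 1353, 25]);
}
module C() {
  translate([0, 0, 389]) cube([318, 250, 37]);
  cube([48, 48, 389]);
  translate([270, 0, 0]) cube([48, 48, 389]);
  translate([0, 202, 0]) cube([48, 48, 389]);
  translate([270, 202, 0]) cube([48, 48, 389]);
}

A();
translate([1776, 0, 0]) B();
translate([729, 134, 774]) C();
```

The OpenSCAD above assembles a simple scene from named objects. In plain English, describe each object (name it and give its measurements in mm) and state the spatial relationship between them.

A is a table: top 1776 mm (x) × 518 mm (y), 38 mm thick, upper face at z = 774 mm, on four 46×46 mm square legs, each inset 56 mm from the nearest pair of top edges, running from z = 0 to the bottom of the top.

B is a bed frame 2031 mm long (x) by 1353 mm wide (y). Four 56×56 mm corner posts, 472 mm tall, at the corners of the footprint. Four rails of 33 mm thickness and 167 mm height run between adjacent posts with their undersides at z = 262 mm, their outer faces flush with the outside of the frame (the two x-running rails run between the posts' inner faces; the two y-running rails run between the posts' inner faces). 15 slats, each 65 mm wide (x) and 25 mm thick, lie across the top of the two x-running rails, running the full 1353 mm width of the frame in y; the slats are evenly spaced along x between the inner faces of the end posts with equal gaps (rounded down to the nearest mm) at the −x end and between each pair — any rounding remainder accumulates at the +x end.

C is a simple wooden stool: a rectangular seat 318 mm (x) by 250 mm (y), 37 mm thick, top face at z = 426 mm, on four square legs, each 48×48 mm in cross-section. The legs rest on z = 0, each flush with a corner of the seat.

The bed frame is against the table's +x side, with their −y faces flush. The stool is on top of the table, centred.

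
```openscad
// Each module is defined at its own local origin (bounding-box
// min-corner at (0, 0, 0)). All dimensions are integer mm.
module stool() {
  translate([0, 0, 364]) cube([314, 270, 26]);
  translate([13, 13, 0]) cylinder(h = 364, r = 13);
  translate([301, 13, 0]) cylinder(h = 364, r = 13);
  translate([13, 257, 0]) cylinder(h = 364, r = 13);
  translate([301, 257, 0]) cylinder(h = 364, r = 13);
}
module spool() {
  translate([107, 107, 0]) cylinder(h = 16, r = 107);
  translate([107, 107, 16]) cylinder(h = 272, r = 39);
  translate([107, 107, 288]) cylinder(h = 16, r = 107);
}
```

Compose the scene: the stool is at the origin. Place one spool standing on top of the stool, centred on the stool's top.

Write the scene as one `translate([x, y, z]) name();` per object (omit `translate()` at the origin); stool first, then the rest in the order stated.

stool();
translate([50, 28, 390]) spool();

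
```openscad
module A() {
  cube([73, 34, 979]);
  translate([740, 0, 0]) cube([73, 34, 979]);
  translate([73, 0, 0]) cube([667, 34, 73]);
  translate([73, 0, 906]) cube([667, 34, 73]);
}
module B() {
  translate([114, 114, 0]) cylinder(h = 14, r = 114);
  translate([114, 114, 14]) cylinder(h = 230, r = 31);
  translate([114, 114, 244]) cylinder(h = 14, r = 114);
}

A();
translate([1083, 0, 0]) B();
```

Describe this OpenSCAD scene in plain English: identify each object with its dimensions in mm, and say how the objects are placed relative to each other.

A is a picture frame with a 667×833 mm rectangular opening (x by z) and a uniform 73 mm border on every side. Frame depth is 34 mm along y. It is built from two vertical stiles running the full outside height and two horizontal rails spanning the gap between the stiles.

B is a spool: two coaxial disc flanges of radius 114 mm and thickness 14 mm, joined by a core cylinder of radius 31 mm and height 230 mm. The lower flange rests on z = 0 and the three cylinders share a vertical axis.

The spool is on the floor beside the picture frame on its +x side.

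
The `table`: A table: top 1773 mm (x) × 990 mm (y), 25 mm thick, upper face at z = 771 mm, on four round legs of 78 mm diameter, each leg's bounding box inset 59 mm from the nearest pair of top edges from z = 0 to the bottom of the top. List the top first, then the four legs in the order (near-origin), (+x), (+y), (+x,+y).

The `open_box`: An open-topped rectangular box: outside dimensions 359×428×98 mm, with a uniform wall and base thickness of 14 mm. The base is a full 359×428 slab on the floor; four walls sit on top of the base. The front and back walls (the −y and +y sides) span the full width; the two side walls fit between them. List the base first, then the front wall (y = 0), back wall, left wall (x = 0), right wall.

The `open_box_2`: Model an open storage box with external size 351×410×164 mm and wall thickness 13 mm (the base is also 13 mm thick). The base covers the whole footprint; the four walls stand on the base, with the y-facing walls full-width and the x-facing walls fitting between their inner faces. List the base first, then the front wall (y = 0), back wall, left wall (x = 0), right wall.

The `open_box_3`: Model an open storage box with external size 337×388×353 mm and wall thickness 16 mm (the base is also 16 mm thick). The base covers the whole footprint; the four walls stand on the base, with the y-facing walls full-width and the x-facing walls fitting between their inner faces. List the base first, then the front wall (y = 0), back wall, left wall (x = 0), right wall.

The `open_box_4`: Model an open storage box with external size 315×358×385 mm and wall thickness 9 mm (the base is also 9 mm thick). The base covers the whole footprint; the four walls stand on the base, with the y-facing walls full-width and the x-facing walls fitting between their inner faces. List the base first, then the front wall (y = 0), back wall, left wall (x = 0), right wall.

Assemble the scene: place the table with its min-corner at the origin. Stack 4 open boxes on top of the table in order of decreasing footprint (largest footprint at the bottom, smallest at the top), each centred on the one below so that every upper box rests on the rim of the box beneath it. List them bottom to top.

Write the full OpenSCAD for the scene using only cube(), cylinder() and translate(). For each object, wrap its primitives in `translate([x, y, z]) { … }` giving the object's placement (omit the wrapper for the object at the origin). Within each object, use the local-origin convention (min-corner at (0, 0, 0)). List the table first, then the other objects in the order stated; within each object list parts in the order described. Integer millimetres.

translate([0, 0, 746]) cube([1773, 990, 25]);
translate([98, 98, 0]) cylinder(h = 746, r = 39);
translate([1675, 98, 0]) cylinder(h = 746, r = 39);
translate([98, 892, 0]) cylinder(h = 746, r = 39);
translate([1675, 892, 0]) cylinder(h = 746, r = 39);
translate([707, 281, 771]) {
  cube([359, 428, 14]);
  translate([0, 0, 14]) cube([359, 14, 84]);
  translate([0, 414, 14]) cube([359, 14, 84]);
  translate([0, 14, 14]) cube([14, 400, 84]);
  translate([345, 14, 14]) cube([14, 400, 84]);
}
translate([711, 290, 869]) {
  cube([351, 410, 13]);
  translate([0, 0, 13]) cube([351, 13, 151]);
  translate([0, 397, 13]) cube([351, 13, 151]);
  translate([0, 13, 13]) cube([13, 384, 151]);
  translate([338, 13, 13]) cube([13, 384, 151]);
}
translate([718, 301, 1033]) {
  cube([337, 388, 16]);
  translate([0, 0, 16]) cube([337, 16, 337]);
  translate([0, 372, 16]) cube([337, 16, 337]);
  translate([0, 16, 16]) cube([16, 356, 337]);
  translate([321, 16, 16]) cube([16, 356, 337]);
}
translate([729, 316, 1386]) {
  cube([315, 358, 9]);
  translate([0, 0, 9]) cube([315, 9, 376]);
  translate([0, 349, 9]) cube([315, 9, 376]);
  translate([0, 9, 9]) cube([9, 340, 376]);
  translate([306, 9, 9]) cube([9, 340, 376]);
}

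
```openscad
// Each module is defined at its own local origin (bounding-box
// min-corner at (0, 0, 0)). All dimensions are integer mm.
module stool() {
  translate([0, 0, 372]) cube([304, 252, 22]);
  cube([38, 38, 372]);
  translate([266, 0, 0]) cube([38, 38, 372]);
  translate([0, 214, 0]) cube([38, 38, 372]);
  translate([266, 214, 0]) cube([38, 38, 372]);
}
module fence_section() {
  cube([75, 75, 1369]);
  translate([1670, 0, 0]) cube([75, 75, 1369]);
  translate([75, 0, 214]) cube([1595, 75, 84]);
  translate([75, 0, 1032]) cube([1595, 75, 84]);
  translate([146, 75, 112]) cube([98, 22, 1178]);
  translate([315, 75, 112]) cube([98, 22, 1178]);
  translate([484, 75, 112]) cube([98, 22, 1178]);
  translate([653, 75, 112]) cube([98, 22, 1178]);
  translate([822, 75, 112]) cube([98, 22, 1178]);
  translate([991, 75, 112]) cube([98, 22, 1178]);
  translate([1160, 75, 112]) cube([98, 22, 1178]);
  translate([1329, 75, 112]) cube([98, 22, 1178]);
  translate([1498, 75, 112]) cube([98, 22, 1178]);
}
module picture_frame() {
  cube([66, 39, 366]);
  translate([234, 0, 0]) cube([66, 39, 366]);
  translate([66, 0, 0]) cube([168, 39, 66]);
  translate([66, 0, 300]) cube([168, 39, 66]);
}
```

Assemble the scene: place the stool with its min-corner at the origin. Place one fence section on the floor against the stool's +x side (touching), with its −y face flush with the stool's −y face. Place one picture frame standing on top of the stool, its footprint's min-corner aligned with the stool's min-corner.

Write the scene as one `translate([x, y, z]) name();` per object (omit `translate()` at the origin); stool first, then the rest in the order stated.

stool();
translate([304, 0, 0]) fence_section();
translate([0, 0, 394]) picture_frame();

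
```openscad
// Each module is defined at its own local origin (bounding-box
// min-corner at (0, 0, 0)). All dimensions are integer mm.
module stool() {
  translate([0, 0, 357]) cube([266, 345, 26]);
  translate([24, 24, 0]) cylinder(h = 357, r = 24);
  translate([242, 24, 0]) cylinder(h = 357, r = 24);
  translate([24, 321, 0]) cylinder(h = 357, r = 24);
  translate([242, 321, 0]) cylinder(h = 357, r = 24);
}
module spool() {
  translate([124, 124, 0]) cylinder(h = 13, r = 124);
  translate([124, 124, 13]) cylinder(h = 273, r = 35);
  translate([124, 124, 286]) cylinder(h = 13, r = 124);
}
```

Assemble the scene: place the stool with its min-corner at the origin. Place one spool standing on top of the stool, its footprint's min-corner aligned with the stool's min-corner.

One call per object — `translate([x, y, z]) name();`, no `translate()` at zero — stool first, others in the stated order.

stool();
translate([0, 0, 383]) spool();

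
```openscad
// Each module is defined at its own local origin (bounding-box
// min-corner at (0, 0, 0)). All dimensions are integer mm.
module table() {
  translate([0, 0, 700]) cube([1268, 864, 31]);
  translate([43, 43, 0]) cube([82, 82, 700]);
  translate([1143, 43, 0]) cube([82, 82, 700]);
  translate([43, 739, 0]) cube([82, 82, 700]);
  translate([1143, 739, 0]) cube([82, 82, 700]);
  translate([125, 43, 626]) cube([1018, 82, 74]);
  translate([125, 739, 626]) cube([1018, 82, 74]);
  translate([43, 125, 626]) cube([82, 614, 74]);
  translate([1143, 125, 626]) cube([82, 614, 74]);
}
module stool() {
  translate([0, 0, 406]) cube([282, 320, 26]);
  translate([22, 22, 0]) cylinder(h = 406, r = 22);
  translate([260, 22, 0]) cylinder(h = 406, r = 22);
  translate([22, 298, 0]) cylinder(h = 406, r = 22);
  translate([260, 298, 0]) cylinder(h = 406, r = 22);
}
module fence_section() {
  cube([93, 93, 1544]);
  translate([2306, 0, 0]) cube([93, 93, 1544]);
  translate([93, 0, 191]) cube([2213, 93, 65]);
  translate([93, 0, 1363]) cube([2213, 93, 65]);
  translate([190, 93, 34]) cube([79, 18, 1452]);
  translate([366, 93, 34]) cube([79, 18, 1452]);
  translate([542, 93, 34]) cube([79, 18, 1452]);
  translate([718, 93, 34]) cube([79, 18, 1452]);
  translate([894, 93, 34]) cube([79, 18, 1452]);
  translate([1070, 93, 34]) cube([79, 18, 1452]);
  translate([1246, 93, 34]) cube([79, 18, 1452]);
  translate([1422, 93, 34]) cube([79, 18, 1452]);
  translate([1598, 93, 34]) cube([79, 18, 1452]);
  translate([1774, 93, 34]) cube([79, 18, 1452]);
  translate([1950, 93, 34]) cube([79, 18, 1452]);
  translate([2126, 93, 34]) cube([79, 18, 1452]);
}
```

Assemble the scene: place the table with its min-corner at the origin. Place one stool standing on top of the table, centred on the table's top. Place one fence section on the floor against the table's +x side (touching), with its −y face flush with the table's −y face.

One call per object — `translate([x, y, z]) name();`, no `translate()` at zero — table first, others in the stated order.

table();
translate([493, 272, 731]) stool();
translate([1268, 0, 0]) fence_section();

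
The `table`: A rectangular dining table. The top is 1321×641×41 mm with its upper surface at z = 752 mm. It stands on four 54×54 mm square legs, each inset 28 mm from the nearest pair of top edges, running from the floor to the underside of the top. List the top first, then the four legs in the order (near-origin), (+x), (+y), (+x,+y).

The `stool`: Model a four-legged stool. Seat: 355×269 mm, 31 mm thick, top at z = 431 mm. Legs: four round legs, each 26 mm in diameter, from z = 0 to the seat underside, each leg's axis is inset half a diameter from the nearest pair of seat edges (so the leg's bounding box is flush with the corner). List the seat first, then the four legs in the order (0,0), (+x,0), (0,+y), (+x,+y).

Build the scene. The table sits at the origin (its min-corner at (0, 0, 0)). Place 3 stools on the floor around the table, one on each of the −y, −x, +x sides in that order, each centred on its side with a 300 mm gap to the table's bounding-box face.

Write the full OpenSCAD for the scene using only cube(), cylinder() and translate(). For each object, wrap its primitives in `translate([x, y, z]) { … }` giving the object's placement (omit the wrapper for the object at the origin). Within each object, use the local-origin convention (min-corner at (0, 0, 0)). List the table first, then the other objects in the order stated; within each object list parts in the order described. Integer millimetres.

translate([0, 0, 711]) cube([1321, 641, 41]);
translate([28, 28, 0]) cube([54, 54, 711]);
translate([1239, 28, 0]) cube([54, 54, 711]);
translate([28, 559, 0]) cube([54, 54, 711]);
translate([1239, 559, 0]) cube([54, 54, 711]);
translate([483, -569, 0]) {
  translate([0, 0, 400]) cube([355, 269, 31]);
  translate([13, 13, 0]) cylinder(h = 400, r = 13);
  translate([342, 13, 0]) cylinder(h = 400, r = 13);
  translate([13, 256, 0]) cylinder(h = 400, r = 13);
  translate([342, 256, 0]) cylinder(h = 400, r = 13);
}
translate([-655, 186, 0]) {
  translate([0, 0, 400]) cube([355, 269, 31]);
  translate([13, 13, 0]) cylinder(h = 400, r = 13);
  translate([342, 13, 0]) cylinder(h = 400, r = 13);
  translate([13, 256, 0]) cylinder(h = 400, r = 13);
  translate([342, 256, 0]) cylinder(h = 400, r = 13);
}
translate([1621, 186, 0]) {
  translate([0, 0, 400]) cube([355, 269, 31]);
  translate([13, 13, 0]) cylinder(h = 400, r = 13);
  translate([342, 13, 0]) cylinder(h = 400, r = 13);
  translate([13, 256, 0]) cylinder(h = 400, r = 13);
  translate([342, 256, 0]) cylinder(h = 400, r = 13);
}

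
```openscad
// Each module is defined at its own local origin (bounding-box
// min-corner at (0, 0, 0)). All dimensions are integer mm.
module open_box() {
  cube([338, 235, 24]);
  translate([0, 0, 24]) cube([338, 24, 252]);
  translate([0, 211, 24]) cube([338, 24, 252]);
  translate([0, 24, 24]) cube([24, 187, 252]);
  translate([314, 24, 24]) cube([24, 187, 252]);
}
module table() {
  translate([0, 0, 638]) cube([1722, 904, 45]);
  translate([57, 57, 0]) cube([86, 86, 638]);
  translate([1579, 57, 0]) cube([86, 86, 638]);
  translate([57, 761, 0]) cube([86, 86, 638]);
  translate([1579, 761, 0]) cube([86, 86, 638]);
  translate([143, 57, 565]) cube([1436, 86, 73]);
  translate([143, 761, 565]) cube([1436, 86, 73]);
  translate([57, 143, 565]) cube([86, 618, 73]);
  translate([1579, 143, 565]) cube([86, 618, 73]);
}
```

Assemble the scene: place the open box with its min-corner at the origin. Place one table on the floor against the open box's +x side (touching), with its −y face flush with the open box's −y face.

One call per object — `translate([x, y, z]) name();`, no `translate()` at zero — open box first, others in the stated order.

open_box();
translate([338, 0, 0]) table();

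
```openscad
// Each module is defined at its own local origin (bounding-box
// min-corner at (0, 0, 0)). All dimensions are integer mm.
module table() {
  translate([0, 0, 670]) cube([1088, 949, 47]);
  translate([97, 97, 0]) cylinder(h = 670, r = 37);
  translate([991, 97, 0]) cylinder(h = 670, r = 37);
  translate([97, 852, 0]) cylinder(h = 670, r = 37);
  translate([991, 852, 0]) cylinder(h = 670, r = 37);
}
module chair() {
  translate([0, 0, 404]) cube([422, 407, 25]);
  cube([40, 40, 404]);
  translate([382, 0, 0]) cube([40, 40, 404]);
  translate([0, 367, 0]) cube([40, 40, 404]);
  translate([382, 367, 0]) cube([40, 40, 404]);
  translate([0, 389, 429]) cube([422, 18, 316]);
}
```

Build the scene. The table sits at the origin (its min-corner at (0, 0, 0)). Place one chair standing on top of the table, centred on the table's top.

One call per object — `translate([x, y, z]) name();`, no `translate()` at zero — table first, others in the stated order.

table();
translate([333, 271, 717]) chair();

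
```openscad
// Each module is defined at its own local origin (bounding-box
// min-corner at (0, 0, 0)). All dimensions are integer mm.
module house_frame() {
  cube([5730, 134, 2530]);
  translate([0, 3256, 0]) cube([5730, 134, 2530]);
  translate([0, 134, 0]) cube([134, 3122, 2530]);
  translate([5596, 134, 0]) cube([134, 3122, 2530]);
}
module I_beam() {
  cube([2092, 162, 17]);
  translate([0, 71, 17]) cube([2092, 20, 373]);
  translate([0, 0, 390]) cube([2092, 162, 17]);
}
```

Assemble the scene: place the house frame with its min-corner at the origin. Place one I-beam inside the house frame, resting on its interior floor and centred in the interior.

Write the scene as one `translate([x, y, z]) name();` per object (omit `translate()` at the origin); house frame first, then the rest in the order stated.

house_frame();
translate([1819, 1614, 0]) I_beam();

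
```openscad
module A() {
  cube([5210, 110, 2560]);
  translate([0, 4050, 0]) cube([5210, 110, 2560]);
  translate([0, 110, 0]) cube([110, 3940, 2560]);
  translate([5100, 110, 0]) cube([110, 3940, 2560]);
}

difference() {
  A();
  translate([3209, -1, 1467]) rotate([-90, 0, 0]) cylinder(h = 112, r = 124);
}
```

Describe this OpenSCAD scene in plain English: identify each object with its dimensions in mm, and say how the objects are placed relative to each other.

A is the wall frame of a small rectangular building: four walls, each 2560 mm tall and 110 mm thick, enclosing a footprint 5210 mm (x) by 4160 mm (y) outside-to-outside, with no floor or roof. The front and back walls (the −y and +y sides) span the full width; the two side walls fit between them.

The house frame has a circular hole of radius 124 mm through its front wall, centred at (x = 3209, z = 1467).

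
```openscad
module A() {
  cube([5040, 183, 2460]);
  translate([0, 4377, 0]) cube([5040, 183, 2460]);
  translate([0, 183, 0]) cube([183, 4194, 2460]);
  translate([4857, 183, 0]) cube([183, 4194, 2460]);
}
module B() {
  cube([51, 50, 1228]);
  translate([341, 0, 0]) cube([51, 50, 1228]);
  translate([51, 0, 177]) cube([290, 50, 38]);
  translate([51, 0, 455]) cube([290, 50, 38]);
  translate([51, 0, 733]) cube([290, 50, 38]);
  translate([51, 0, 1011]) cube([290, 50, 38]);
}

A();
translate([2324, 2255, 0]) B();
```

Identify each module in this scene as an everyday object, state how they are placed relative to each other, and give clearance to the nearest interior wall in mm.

A is a house frame. B is a ladder. The ladder sits inside the house frame, centred. The clearance to the nearest interior wall is 2072 mm.

Clearances: x = 2141, y = 2072; minimum 2072 mm.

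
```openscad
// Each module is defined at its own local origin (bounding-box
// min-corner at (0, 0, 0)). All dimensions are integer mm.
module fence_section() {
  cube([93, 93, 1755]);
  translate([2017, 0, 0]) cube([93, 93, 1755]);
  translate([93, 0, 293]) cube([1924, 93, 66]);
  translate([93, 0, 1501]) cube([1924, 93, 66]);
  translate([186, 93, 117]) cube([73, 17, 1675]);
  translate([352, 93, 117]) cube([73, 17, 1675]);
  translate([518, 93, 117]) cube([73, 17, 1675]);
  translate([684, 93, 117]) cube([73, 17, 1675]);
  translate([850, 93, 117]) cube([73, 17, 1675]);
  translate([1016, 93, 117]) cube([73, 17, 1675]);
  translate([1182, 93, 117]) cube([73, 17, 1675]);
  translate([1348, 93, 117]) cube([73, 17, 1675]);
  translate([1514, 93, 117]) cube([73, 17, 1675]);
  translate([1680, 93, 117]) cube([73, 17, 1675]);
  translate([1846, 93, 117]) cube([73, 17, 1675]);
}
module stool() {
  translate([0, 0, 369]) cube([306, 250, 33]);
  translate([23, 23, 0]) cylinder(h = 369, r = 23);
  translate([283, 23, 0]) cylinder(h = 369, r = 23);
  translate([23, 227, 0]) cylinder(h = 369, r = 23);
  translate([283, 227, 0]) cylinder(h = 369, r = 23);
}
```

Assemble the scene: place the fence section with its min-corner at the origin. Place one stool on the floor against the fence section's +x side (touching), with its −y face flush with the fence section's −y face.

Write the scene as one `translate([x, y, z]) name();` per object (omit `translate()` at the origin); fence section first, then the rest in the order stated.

fence_section();
translate([2110, 0, 0]) stool();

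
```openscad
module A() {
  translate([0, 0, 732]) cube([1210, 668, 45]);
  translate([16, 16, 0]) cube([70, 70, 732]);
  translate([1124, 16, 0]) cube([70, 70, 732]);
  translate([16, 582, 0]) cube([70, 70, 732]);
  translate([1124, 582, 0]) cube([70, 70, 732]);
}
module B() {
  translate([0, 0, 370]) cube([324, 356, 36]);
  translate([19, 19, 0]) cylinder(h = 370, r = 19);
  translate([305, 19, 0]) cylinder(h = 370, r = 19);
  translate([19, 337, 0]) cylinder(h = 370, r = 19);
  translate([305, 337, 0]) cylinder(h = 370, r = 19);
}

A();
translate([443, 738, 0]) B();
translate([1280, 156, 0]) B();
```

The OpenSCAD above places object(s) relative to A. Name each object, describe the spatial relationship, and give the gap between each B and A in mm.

Each stool's nearest face is 70 mm from the table's bounding box.

A is a table. B is a stool. Two stools sit around the table at the +y, +x sides. The gap between each stool and the table is 70 mm.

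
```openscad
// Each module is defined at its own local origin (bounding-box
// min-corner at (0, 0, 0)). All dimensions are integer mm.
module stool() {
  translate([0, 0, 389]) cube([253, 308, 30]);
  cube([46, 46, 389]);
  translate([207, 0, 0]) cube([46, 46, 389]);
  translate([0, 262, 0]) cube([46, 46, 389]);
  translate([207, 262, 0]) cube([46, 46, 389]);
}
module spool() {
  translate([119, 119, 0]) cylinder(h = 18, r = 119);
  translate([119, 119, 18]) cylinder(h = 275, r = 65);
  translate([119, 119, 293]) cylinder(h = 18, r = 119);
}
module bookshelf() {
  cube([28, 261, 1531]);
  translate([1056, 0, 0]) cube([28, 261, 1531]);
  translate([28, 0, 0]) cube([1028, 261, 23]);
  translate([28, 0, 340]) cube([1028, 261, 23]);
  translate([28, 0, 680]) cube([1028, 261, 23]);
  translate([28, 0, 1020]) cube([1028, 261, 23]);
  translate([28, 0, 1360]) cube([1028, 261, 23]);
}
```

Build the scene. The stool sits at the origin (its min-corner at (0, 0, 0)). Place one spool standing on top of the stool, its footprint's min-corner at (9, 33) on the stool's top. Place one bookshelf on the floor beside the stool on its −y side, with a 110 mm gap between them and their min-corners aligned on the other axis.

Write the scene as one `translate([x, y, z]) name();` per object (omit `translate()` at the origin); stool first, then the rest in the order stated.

stool();
translate([9, 33, 419]) spool();
translate([0, -371, 0]) bookshelf();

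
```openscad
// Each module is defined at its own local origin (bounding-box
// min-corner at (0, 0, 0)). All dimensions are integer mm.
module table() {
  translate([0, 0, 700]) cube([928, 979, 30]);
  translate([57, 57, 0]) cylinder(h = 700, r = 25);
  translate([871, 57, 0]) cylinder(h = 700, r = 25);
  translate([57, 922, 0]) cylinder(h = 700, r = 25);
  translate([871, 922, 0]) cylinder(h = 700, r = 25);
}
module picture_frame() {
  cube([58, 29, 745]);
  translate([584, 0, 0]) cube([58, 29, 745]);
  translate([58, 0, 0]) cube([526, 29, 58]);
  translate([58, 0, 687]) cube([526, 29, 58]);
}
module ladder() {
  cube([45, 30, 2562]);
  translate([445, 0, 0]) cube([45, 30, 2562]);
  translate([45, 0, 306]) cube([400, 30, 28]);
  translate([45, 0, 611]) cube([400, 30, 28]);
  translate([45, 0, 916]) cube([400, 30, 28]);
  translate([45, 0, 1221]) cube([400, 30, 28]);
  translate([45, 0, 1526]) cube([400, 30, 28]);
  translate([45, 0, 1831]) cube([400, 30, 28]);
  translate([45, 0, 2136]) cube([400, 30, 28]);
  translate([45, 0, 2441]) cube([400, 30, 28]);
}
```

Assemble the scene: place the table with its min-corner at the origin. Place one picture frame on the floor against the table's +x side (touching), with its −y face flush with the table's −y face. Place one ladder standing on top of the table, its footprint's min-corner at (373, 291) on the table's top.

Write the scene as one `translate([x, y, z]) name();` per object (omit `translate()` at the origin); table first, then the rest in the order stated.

table();
translate([928, 0, 0]) picture_frame();
translate([373, 291, 730]) ladder();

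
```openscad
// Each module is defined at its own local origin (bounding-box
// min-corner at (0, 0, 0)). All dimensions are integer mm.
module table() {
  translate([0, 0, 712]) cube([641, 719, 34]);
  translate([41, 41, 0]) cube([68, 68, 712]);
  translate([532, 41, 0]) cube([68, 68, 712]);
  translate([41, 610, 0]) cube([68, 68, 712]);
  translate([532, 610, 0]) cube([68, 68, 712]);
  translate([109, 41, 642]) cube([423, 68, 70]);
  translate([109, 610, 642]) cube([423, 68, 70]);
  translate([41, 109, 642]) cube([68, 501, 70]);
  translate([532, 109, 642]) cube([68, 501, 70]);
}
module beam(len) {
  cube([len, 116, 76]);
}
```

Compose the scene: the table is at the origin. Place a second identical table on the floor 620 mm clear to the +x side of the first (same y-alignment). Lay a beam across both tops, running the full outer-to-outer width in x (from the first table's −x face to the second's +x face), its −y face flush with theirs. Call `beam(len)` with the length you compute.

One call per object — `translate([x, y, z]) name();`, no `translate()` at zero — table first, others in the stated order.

table();
translate([1261, 0, 0]) table();
translate([0, 0, 746]) beam(1902);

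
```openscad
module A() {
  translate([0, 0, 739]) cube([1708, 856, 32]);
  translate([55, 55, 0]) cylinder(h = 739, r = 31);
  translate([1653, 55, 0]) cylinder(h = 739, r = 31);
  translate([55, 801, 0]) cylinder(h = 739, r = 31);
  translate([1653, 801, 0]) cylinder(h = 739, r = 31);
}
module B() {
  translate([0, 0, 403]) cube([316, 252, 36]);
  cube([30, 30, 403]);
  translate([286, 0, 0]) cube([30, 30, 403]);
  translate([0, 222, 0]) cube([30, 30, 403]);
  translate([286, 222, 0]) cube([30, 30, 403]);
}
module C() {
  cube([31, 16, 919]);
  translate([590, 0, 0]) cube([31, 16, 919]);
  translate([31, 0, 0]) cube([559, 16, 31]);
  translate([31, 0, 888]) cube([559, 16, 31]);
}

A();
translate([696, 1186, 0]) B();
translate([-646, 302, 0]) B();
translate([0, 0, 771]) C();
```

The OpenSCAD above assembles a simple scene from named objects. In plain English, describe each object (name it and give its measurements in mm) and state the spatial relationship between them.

A is a rectangular dining table. The top is 1708×856×32 mm with its upper surface at z = 771 mm. It stands on four round legs of 62 mm diameter, each leg's bounding box inset 24 mm from the nearest pair of top edges, running from the floor to the underside of the top.

B is a four-legged stool. The seat is 316×252 mm, 36 mm thick, top at z = 439 mm. It stands on four square legs, each 30×30 mm in cross-section, from z = 0 to the seat underside, each flush with a corner of the seat.

C is a rectangular picture frame lying in the x–z plane (depth along y). The opening is 559 mm wide (x) by 857 mm tall (z), surrounded by a border 31 mm wide on all four sides. The frame is 16 mm deep and is made of two full-height vertical stiles with two horizontal rails fitted between them.

Two stools sit around the table at the +y, −x sides. The picture frame is on top of the table.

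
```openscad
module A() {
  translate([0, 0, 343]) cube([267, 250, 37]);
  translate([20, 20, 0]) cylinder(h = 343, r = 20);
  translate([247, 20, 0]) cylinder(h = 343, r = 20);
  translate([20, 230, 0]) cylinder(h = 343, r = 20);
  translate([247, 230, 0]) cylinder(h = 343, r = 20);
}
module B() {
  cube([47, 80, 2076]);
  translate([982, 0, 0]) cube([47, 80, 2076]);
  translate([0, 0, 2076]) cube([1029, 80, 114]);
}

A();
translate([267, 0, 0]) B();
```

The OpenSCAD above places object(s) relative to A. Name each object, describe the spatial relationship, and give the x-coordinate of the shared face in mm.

The stool's +x face and the door frame's −x face are both at x = 267 mm.

A is a stool. B is a door frame. The door frame is against the stool's +x side, with their −y faces flush. The x-coordinate of the shared face is 267 mm.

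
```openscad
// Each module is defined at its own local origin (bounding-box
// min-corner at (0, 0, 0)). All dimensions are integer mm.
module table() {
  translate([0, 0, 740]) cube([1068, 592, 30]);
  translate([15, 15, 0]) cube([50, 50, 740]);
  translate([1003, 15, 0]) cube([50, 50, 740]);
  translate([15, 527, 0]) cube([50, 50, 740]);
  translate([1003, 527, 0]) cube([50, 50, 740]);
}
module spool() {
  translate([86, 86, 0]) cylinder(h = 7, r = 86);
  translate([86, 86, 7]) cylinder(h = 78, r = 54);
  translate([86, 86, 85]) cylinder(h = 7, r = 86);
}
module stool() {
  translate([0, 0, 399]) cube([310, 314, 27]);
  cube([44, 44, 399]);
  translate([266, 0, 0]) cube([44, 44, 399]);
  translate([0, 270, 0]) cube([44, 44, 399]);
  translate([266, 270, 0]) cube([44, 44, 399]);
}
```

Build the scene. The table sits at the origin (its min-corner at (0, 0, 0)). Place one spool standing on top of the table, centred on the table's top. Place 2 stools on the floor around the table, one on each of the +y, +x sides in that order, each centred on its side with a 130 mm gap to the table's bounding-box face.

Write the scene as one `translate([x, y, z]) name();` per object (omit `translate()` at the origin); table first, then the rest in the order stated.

table();
translate([448, 210, 770]) spool();
translate([379, 722, 0]) stool();
translate([1198, 139, 0]) stool();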